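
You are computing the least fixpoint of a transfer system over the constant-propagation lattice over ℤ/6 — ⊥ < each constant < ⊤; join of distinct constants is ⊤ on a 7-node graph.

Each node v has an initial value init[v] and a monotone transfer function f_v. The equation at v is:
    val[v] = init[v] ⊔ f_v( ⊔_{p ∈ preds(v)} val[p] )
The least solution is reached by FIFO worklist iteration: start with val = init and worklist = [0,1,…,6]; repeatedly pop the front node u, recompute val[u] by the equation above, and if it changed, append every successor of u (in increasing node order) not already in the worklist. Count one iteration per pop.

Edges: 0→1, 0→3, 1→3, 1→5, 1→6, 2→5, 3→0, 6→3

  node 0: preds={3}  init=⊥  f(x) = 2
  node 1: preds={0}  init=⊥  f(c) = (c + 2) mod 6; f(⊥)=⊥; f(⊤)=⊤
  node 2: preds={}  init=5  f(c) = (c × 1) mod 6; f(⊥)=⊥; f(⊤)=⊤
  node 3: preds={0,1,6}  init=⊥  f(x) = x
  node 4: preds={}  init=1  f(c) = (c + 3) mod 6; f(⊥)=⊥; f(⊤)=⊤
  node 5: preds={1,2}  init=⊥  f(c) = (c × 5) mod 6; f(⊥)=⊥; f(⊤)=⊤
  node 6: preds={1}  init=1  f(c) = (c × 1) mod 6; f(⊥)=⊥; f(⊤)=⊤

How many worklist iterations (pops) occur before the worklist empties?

9

Worklist (9 pops):
  #1 pop 0: in=⊥ → 2 (was ⊥); enqueue []
  #2 pop 1: in=2 → 4 (was ⊥); enqueue []
  #3 pop 2: in=⊥ → 5 (no change)
  #4 pop 3: in=⊤ → ⊤ (was ⊥); enqueue [0]
  #5 pop 4: in=⊥ → 1 (no change)
  #6 pop 5: in=⊤ → ⊤ (was ⊥); enqueue []
  #7 pop 6: in=4 → ⊤ (was 1); enqueue [3]
  #8 pop 0: in=⊤ → 2 (no change)
  #9 pop 3: in=⊤ → ⊤ (no change)

Fixpoint:
  val[0] = 2
  val[1] = 4
  val[2] = 5
  val[3] = ⊤
  val[4] = 1
  val[5] = ⊤
  val[6] = ⊤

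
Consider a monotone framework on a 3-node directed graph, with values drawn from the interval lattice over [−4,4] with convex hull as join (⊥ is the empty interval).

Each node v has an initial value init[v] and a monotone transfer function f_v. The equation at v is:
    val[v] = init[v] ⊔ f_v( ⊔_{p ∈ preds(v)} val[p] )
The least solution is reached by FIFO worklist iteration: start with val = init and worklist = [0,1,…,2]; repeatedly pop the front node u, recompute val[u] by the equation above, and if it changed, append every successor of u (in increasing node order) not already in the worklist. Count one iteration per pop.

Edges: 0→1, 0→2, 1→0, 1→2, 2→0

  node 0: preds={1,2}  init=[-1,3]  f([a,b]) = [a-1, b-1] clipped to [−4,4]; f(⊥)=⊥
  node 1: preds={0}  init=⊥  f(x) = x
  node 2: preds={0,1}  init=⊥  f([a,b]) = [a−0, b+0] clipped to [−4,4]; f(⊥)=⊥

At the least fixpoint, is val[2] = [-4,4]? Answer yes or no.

no

Trace (13 dequeues):
  [1] u=0 | in ⊥ | out [-1,3] | ==
  [2] u=1 | in [-1,3] | out [-1,3] | prev ⊥ | push {0}
  [3] u=2 | in [-1,3] | out [-1,3] | prev ⊥ | push {}
  [4] u=0 | in [-1,3] | out [-2,3] | prev [-1,3] | push {1,2}
  [5] u=1 | in [-2,3] | out [-2,3] | prev [-1,3] | push {0}
  [6] u=2 | in [-2,3] | out [-2,3] | prev [-1,3] | push {}
  [7] u=0 | in [-2,3] | out [-3,3] | prev [-2,3] | push {1,2}
  [8] u=1 | in [-3,3] | out [-3,3] | prev [-2,3] | push {0}
  [9] u=2 | in [-3,3] | out [-3,3] | prev [-2,3] | push {}
  [10] u=0 | in [-3,3] | out [-4,3] | prev [-3,3] | push {1,2}
  [11] u=1 | in [-4,3] | out [-4,3] | prev [-3,3] | push {0}
  [12] u=2 | in [-4,3] | out [-4,3] | prev [-3,3] | push {}
  [13] u=0 | in [-4,3] | out [-4,3] | ==

Converged values:
  [0] [-4,3]
  [1] [-4,3]
  [2] [-4,3]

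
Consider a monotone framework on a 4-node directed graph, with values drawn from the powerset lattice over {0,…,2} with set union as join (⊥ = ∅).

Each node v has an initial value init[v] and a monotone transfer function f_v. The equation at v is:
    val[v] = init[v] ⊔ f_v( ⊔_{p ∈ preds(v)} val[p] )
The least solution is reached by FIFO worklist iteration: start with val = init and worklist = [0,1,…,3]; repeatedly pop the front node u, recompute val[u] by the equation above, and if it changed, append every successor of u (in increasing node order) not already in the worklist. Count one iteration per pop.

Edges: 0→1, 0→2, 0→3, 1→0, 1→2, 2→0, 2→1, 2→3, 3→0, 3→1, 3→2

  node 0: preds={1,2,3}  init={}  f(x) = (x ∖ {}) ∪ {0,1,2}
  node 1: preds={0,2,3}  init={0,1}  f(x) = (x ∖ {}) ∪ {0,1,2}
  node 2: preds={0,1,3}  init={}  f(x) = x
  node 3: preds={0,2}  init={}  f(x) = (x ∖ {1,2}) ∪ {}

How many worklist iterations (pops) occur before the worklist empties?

7

Worklist (7 pops):
  #1 pop 0: in={0,1} → {0,1,2} (was {}); enqueue []
  #2 pop 1: in={0,1,2} → {0,1,2} (was {0,1}); enqueue [0]
  #3 pop 2: in={0,1,2} → {0,1,2} (was {}); enqueue [1]
  #4 pop 3: in={0,1,2} → {0} (was {}); enqueue [2]
  #5 pop 0: in={0,1,2} → {0,1,2} (no change)
  #6 pop 1: in={0,1,2} → {0,1,2} (no change)
  #7 pop 2: in={0,1,2} → {0,1,2} (no change)

Fixpoint:
  val[0] = {0,1,2}
  val[1] = {0,1,2}
  val[2] = {0,1,2}
  val[3] = {0}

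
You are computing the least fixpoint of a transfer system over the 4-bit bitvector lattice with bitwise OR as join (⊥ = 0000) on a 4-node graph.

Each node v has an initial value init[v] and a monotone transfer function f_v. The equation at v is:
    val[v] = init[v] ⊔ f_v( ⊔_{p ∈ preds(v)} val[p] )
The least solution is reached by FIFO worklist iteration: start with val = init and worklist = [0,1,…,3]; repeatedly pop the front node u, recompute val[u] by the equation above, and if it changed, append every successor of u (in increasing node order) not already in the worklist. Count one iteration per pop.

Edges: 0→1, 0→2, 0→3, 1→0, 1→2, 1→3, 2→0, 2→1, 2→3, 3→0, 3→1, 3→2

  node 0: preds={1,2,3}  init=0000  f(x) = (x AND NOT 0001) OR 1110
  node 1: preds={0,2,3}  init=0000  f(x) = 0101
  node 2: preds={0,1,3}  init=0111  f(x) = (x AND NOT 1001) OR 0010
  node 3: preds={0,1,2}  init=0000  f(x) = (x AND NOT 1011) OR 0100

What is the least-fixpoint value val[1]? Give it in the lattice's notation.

Iteration log — 7 steps:
  step 1. node 0  ⊔preds=0111  new=1110  old=0000  +wl: 
  step 2. node 1  ⊔preds=1111  new=0101  old=0000  +wl: 0
  step 3. node 2  ⊔preds=1111  new=0111  stable
  step 4. node 3  ⊔preds=1111  new=0100  old=0000  +wl: 1,2
  step 5. node 0  ⊔preds=0111  new=1110  stable
  step 6. node 1  ⊔preds=1111  new=0101  stable
  step 7. node 2  ⊔preds=1111  new=0111  stable

Least fixpoint reached:
  node 0: 1110
  node 1: 0101
  node 2: 0111
  node 3: 0100

0101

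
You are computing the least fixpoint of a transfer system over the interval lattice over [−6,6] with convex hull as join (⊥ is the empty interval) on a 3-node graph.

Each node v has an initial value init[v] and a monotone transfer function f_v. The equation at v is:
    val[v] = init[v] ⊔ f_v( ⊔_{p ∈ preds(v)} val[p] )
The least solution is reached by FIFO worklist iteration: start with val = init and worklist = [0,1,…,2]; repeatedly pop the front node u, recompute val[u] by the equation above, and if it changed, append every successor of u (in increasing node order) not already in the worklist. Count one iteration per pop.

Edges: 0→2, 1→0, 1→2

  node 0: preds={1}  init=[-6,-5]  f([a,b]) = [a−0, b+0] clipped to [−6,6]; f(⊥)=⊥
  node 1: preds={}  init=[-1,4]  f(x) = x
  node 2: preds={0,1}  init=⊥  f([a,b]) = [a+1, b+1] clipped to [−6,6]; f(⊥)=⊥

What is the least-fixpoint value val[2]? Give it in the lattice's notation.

Worklist (3 pops):
  #1 pop 0: in=[-1,4] → [-6,4] (was [-6,-5]); enqueue []
  #2 pop 1: in=⊥ → [-1,4] (no change)
  #3 pop 2: in=[-6,4] → [-5,5] (was ⊥); enqueue []

Fixpoint:
  val[0] = [-6,4]
  val[1] = [-1,4]
  val[2] = [-5,5]

[-5,5]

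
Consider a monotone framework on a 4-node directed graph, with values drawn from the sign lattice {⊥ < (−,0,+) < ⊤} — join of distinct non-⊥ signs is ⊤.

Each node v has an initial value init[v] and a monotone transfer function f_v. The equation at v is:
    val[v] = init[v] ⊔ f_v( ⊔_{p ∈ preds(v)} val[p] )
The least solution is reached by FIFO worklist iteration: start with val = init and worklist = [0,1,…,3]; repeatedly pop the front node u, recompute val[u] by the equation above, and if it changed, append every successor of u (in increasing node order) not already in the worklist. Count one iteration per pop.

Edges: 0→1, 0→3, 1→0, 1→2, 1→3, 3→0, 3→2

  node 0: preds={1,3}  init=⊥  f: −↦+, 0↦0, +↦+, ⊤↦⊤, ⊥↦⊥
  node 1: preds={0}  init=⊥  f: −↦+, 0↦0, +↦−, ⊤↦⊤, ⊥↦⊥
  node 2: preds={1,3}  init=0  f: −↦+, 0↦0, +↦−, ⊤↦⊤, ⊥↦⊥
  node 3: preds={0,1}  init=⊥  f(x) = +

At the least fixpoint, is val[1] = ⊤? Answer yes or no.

Worklist (14 pops):
  #1 pop 0: in=⊥ → ⊥ (no change)
  #2 pop 1: in=⊥ → ⊥ (no change)
  #3 pop 2: in=⊥ → 0 (no change)
  #4 pop 3: in=⊥ → + (was ⊥); enqueue [0,2]
  #5 pop 0: in=+ → + (was ⊥); enqueue [1,3]
  #6 pop 2: in=+ → ⊤ (was 0); enqueue []
  #7 pop 1: in=+ → − (was ⊥); enqueue [0,2]
  #8 pop 3: in=⊤ → + (no change)
  #9 pop 0: in=⊤ → ⊤ (was +); enqueue [1,3]
  #10 pop 2: in=⊤ → ⊤ (no change)
  #11 pop 1: in=⊤ → ⊤ (was −); enqueue [0,2]
  #12 pop 3: in=⊤ → + (no change)
  #13 pop 0: in=⊤ → ⊤ (no change)
  #14 pop 2: in=⊤ → ⊤ (no change)

Fixpoint:
  val[0] = ⊤
  val[1] = ⊤
  val[2] = ⊤
  val[3] = +

yes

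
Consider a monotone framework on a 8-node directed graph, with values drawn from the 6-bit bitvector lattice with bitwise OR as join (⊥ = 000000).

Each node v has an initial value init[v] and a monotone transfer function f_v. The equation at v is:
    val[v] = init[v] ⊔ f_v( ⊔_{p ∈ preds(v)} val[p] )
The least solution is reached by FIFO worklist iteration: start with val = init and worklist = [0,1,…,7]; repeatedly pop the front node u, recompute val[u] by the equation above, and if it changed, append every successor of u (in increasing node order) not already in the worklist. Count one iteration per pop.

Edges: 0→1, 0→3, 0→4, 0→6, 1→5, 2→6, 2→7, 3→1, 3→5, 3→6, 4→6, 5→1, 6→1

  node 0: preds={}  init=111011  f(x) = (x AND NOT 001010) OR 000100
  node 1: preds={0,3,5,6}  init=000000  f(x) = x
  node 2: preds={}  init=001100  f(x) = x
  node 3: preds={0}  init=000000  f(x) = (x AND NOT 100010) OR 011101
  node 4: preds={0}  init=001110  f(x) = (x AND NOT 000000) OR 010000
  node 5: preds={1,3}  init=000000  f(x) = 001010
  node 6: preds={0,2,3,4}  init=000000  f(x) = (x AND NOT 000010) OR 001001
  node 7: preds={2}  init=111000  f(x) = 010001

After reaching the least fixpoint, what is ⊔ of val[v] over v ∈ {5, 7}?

Worklist (9 pops):
  #1 pop 0: in=000000 → 111111 (was 111011); enqueue []
  #2 pop 1: in=111111 → 111111 (was 000000); enqueue []
  #3 pop 2: in=000000 → 001100 (no change)
  #4 pop 3: in=111111 → 011101 (was 000000); enqueue [1]
  #5 pop 4: in=111111 → 111111 (was 001110); enqueue []
  #6 pop 5: in=111111 → 001010 (was 000000); enqueue []
  #7 pop 6: in=111111 → 111101 (was 000000); enqueue []
  #8 pop 7: in=001100 → 111001 (was 111000); enqueue []
  #9 pop 1: in=111111 → 111111 (no change)

Fixpoint:
  val[0] = 111111
  val[1] = 111111
  val[2] = 001100
  val[3] = 011101
  val[4] = 111111
  val[5] = 001010
  val[6] = 111101
  val[7] = 111001

111011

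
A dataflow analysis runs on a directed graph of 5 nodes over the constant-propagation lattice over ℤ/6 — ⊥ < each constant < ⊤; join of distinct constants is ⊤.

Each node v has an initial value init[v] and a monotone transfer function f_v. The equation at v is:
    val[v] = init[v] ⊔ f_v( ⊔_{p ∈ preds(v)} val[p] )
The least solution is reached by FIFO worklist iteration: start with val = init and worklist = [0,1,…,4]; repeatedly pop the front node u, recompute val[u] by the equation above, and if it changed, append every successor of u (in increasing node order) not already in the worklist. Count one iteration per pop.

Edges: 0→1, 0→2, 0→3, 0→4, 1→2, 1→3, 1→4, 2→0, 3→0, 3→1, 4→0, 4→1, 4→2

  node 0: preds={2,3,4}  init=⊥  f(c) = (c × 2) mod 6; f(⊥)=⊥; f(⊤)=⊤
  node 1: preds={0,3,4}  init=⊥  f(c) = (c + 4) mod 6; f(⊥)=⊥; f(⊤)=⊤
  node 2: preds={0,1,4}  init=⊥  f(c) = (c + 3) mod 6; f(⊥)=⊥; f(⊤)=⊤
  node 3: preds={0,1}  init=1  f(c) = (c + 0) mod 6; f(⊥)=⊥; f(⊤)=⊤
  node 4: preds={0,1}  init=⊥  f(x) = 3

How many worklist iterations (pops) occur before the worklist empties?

Worklist (10 pops):
  #1 pop 0: in=1 → 2 (was ⊥); enqueue []
  #2 pop 1: in=⊤ → ⊤ (was ⊥); enqueue []
  #3 pop 2: in=⊤ → ⊤ (was ⊥); enqueue [0]
  #4 pop 3: in=⊤ → ⊤ (was 1); enqueue [1]
  #5 pop 4: in=⊤ → 3 (was ⊥); enqueue [2]
  #6 pop 0: in=⊤ → ⊤ (was 2); enqueue [3,4]
  #7 pop 1: in=⊤ → ⊤ (no change)
  #8 pop 2: in=⊤ → ⊤ (no change)
  #9 pop 3: in=⊤ → ⊤ (no change)
  #10 pop 4: in=⊤ → 3 (no change)

Fixpoint:
  val[0] = ⊤
  val[1] = ⊤
  val[2] = ⊤
  val[3] = ⊤
  val[4] = 3

10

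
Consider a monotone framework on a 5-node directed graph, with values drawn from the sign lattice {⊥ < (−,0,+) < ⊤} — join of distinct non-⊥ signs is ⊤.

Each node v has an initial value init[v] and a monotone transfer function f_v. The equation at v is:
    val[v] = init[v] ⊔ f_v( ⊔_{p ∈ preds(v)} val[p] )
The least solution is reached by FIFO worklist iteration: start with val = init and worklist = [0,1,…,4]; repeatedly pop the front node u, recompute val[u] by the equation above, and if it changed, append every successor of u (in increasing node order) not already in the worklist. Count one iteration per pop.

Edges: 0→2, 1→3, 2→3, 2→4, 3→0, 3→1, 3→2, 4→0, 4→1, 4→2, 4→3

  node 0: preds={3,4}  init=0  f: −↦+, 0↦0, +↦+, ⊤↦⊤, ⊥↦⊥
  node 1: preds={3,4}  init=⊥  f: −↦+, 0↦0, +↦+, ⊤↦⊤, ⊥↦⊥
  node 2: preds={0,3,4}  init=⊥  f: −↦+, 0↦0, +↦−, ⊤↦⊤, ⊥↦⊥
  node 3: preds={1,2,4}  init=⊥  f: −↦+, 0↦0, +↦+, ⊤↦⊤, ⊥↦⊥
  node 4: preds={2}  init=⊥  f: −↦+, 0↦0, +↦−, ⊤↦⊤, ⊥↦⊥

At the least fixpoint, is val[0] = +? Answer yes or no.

no

Worklist (9 pops):
  #1 pop 0: in=⊥ → 0 (no change)
  #2 pop 1: in=⊥ → ⊥ (no change)
  #3 pop 2: in=0 → 0 (was ⊥); enqueue []
  #4 pop 3: in=0 → 0 (was ⊥); enqueue [0,1,2]
  #5 pop 4: in=0 → 0 (was ⊥); enqueue [3]
  #6 pop 0: in=0 → 0 (no change)
  #7 pop 1: in=0 → 0 (was ⊥); enqueue []
  #8 pop 2: in=0 → 0 (no change)
  #9 pop 3: in=0 → 0 (no change)

Fixpoint:
  val[0] = 0
  val[1] = 0
  val[2] = 0
  val[3] = 0
  val[4] = 0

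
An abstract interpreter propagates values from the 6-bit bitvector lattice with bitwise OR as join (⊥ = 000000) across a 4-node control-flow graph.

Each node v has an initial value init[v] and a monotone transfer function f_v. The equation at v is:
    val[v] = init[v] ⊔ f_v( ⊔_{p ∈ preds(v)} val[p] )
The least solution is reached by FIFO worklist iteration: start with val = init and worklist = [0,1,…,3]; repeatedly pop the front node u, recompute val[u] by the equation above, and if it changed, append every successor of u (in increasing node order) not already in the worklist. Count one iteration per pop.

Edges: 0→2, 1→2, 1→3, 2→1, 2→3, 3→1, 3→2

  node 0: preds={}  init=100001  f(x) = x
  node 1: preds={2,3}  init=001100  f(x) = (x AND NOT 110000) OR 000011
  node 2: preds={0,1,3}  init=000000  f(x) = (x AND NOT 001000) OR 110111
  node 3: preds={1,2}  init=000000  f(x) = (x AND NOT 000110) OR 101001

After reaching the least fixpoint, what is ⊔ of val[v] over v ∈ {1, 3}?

111111

Worklist (6 pops):
  #1 pop 0: in=000000 → 100001 (no change)
  #2 pop 1: in=000000 → 001111 (was 001100); enqueue []
  #3 pop 2: in=101111 → 110111 (was 000000); enqueue [1]
  #4 pop 3: in=111111 → 111001 (was 000000); enqueue [2]
  #5 pop 1: in=111111 → 001111 (no change)
  #6 pop 2: in=111111 → 110111 (no change)

Fixpoint:
  val[0] = 100001
  val[1] = 001111
  val[2] = 110111
  val[3] = 111001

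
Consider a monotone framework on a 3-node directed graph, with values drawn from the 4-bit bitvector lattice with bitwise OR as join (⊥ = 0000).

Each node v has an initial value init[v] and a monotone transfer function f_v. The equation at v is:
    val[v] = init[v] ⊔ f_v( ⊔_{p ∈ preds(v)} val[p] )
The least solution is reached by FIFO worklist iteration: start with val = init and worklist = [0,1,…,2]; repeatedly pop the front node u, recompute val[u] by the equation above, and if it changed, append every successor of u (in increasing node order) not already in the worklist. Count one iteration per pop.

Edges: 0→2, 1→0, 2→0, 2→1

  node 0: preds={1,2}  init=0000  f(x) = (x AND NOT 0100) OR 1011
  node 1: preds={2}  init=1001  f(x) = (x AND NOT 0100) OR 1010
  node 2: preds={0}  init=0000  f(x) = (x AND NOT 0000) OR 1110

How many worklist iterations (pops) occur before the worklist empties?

Iteration log — 5 steps:
  step 1. node 0  ⊔preds=1001  new=1011  old=0000  +wl: 
  step 2. node 1  ⊔preds=0000  new=1011  old=1001  +wl: 0
  step 3. node 2  ⊔preds=1011  new=1111  old=0000  +wl: 1
  step 4. node 0  ⊔preds=1111  new=1011  stable
  step 5. node 1  ⊔preds=1111  new=1011  stable

Least fixpoint reached:
  node 0: 1011
  node 1: 1011
  node 2: 1111

5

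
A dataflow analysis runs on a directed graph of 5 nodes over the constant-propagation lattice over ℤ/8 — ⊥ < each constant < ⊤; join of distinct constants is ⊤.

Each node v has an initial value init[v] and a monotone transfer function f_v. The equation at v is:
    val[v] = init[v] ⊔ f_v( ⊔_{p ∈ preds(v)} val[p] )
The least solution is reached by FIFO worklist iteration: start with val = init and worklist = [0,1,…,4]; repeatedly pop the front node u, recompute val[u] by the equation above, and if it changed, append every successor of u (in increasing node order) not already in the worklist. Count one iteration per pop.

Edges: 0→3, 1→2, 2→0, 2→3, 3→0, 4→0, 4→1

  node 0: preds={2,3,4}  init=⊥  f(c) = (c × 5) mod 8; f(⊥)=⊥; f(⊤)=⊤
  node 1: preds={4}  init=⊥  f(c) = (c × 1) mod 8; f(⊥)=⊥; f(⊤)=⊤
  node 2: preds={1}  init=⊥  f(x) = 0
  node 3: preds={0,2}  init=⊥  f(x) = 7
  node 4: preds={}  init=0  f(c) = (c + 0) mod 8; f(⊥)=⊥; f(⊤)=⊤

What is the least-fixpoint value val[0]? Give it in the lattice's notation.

Worklist (7 pops):
  #1 pop 0: in=0 → 0 (was ⊥); enqueue []
  #2 pop 1: in=0 → 0 (was ⊥); enqueue []
  #3 pop 2: in=0 → 0 (was ⊥); enqueue [0]
  #4 pop 3: in=0 → 7 (was ⊥); enqueue []
  #5 pop 4: in=⊥ → 0 (no change)
  #6 pop 0: in=⊤ → ⊤ (was 0); enqueue [3]
  #7 pop 3: in=⊤ → 7 (no change)

Fixpoint:
  val[0] = ⊤
  val[1] = 0
  val[2] = 0
  val[3] = 7
  val[4] = 0

⊤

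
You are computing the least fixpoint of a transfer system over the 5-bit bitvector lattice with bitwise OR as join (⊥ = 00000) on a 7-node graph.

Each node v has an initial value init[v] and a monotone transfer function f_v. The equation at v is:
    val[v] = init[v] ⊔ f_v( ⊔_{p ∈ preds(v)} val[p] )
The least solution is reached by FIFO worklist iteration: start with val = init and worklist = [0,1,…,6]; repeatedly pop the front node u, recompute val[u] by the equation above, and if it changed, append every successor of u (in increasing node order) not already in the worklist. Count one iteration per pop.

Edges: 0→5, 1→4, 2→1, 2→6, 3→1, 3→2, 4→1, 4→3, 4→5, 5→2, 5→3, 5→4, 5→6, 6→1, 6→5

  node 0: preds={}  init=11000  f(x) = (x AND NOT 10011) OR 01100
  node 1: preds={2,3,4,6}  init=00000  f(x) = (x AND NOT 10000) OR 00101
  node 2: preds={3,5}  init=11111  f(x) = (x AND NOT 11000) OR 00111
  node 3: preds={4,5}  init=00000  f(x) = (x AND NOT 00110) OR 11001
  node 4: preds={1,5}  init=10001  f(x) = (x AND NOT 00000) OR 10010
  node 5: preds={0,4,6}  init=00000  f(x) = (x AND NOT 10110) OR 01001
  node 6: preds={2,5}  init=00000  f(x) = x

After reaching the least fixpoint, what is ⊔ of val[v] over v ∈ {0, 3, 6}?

Iteration log — 12 steps:
  step 1. node 0  ⊔preds=00000  new=11100  old=11000  +wl: 
  step 2. node 1  ⊔preds=11111  new=01111  old=00000  +wl: 
  step 3. node 2  ⊔preds=00000  new=11111  stable
  step 4. node 3  ⊔preds=10001  new=11001  old=00000  +wl: 1,2
  step 5. node 4  ⊔preds=01111  new=11111  old=10001  +wl: 3
  step 6. node 5  ⊔preds=11111  new=01001  old=00000  +wl: 4
  step 7. node 6  ⊔preds=11111  new=11111  old=00000  +wl: 5
  step 8. node 1  ⊔preds=11111  new=01111  stable
  step 9. node 2  ⊔preds=11001  new=11111  stable
  step 10. node 3  ⊔preds=11111  new=11001  stable
  step 11. node 4  ⊔preds=01111  new=11111  stable
  step 12. node 5  ⊔preds=11111  new=01001  stable

Least fixpoint reached:
  node 0: 11100
  node 1: 01111
  node 2: 11111
  node 3: 11001
  node 4: 11111
  node 5: 01001
  node 6: 11111

11111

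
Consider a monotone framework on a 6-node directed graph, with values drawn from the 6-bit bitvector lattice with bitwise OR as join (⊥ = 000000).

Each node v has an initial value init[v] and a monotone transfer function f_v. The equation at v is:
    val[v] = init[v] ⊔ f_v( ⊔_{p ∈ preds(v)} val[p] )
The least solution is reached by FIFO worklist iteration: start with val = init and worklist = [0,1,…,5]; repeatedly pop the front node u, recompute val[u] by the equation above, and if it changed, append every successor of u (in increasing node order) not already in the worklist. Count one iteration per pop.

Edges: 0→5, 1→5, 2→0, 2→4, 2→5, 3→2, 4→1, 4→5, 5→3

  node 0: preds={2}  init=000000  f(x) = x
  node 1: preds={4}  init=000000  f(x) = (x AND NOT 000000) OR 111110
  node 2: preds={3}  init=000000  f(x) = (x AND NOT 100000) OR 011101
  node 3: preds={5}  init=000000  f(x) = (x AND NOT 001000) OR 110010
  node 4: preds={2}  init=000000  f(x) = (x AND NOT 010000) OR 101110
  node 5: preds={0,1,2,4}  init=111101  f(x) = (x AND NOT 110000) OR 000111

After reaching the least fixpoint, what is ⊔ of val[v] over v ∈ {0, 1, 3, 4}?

Trace (14 dequeues):
  [1] u=0 | in 000000 | out 000000 | ==
  [2] u=1 | in 000000 | out 111110 | prev 000000 | push {}
  [3] u=2 | in 000000 | out 011101 | prev 000000 | push {0}
  [4] u=3 | in 111101 | out 110111 | prev 000000 | push {2}
  [5] u=4 | in 011101 | out 101111 | prev 000000 | push {1}
  [6] u=5 | in 111111 | out 111111 | prev 111101 | push {3}
  [7] u=0 | in 011101 | out 011101 | prev 000000 | push {5}
  [8] u=2 | in 110111 | out 011111 | prev 011101 | push {0,4}
  [9] u=1 | in 101111 | out 111111 | prev 111110 | push {}
  [10] u=3 | in 111111 | out 110111 | ==
  [11] u=5 | in 111111 | out 111111 | ==
  [12] u=0 | in 011111 | out 011111 | prev 011101 | push {5}
  [13] u=4 | in 011111 | out 101111 | ==
  [14] u=5 | in 111111 | out 111111 | ==

Converged values:
  [0] 011111
  [1] 111111
  [2] 011111
  [3] 110111
  [4] 101111
  [5] 111111

111111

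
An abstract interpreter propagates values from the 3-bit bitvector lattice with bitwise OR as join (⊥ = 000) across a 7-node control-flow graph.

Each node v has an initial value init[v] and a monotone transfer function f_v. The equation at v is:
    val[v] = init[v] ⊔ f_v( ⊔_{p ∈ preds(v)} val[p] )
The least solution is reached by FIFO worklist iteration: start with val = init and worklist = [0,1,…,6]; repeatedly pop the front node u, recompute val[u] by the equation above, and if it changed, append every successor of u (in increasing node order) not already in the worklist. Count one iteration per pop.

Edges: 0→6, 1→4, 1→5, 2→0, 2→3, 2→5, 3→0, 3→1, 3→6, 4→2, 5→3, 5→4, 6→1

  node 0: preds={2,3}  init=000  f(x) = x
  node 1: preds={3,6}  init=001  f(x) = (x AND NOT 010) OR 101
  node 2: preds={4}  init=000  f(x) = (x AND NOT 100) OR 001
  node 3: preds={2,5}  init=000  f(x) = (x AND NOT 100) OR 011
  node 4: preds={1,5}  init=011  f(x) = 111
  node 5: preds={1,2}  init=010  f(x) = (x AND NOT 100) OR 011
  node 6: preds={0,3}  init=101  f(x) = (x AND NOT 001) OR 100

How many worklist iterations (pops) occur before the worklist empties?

13

Worklist (13 pops):
  #1 pop 0: in=000 → 000 (no change)
  #2 pop 1: in=101 → 101 (was 001); enqueue []
  #3 pop 2: in=011 → 011 (was 000); enqueue [0]
  #4 pop 3: in=011 → 011 (was 000); enqueue [1]
  #5 pop 4: in=111 → 111 (was 011); enqueue [2]
  #6 pop 5: in=111 → 011 (was 010); enqueue [3,4]
  #7 pop 6: in=011 → 111 (was 101); enqueue []
  #8 pop 0: in=011 → 011 (was 000); enqueue [6]
  #9 pop 1: in=111 → 101 (no change)
  #10 pop 2: in=111 → 011 (no change)
  #11 pop 3: in=011 → 011 (no change)
  #12 pop 4: in=111 → 111 (no change)
  #13 pop 6: in=011 → 111 (no change)

Fixpoint:
  val[0] = 011
  val[1] = 101
  val[2] = 011
  val[3] = 011
  val[4] = 111
  val[5] = 011
  val[6] = 111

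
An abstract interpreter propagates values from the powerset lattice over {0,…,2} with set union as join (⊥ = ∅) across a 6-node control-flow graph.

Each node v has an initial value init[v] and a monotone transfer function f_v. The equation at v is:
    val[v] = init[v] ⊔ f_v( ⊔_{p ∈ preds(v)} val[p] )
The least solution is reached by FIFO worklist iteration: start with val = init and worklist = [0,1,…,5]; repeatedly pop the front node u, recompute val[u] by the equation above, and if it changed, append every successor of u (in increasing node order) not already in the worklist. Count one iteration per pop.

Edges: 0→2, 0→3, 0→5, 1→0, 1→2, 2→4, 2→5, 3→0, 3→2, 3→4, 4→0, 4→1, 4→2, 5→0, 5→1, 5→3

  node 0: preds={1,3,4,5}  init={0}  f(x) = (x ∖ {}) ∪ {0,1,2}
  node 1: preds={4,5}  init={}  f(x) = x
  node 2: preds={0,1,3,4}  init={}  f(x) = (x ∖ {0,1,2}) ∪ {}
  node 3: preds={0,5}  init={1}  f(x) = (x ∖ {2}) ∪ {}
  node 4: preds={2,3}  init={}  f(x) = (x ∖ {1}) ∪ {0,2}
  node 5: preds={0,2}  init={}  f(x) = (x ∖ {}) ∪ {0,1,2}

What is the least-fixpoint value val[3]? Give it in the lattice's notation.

Trace (12 dequeues):
  [1] u=0 | in {1} | out {0,1,2} | prev {0} | push {}
  [2] u=1 | in {} | out {} | ==
  [3] u=2 | in {0,1,2} | out {} | ==
  [4] u=3 | in {0,1,2} | out {0,1} | prev {1} | push {0,2}
  [5] u=4 | in {0,1} | out {0,2} | prev {} | push {1}
  [6] u=5 | in {0,1,2} | out {0,1,2} | prev {} | push {3}
  [7] u=0 | in {0,1,2} | out {0,1,2} | ==
  [8] u=2 | in {0,1,2} | out {} | ==
  [9] u=1 | in {0,1,2} | out {0,1,2} | prev {} | push {0,2}
  [10] u=3 | in {0,1,2} | out {0,1} | ==
  [11] u=0 | in {0,1,2} | out {0,1,2} | ==
  [12] u=2 | in {0,1,2} | out {} | ==

Converged values:
  [0] {0,1,2}
  [1] {0,1,2}
  [2] {}
  [3] {0,1}
  [4] {0,2}
  [5] {0,1,2}

{0,1}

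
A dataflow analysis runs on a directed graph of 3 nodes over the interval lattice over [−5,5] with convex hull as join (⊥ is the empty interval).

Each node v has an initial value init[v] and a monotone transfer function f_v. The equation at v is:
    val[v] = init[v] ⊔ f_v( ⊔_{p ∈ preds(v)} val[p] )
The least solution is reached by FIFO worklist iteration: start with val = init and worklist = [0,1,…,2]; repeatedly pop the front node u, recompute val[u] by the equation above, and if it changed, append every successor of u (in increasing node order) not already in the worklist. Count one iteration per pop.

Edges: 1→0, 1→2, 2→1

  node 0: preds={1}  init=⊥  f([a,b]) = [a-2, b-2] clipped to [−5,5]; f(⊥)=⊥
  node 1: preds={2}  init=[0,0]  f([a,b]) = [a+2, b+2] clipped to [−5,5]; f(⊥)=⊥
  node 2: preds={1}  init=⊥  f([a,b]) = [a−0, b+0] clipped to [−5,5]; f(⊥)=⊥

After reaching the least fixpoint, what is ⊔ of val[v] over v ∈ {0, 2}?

[-2,5]

Trace (13 dequeues):
  [1] u=0 | in [0,0] | out [-2,-2] | prev ⊥ | push {}
  [2] u=1 | in ⊥ | out [0,0] | ==
  [3] u=2 | in [0,0] | out [0,0] | prev ⊥ | push {1}
  [4] u=1 | in [0,0] | out [0,2] | prev [0,0] | push {0,2}
  [5] u=0 | in [0,2] | out [-2,0] | prev [-2,-2] | push {}
  [6] u=2 | in [0,2] | out [0,2] | prev [0,0] | push {1}
  [7] u=1 | in [0,2] | out [0,4] | prev [0,2] | push {0,2}
  [8] u=0 | in [0,4] | out [-2,2] | prev [-2,0] | push {}
  [9] u=2 | in [0,4] | out [0,4] | prev [0,2] | push {1}
  [10] u=1 | in [0,4] | out [0,5] | prev [0,4] | push {0,2}
  [11] u=0 | in [0,5] | out [-2,3] | prev [-2,2] | push {}
  [12] u=2 | in [0,5] | out [0,5] | prev [0,4] | push {1}
  [13] u=1 | in [0,5] | out [0,5] | ==

Converged values:
  [0] [-2,3]
  [1] [0,5]
  [2] [0,5]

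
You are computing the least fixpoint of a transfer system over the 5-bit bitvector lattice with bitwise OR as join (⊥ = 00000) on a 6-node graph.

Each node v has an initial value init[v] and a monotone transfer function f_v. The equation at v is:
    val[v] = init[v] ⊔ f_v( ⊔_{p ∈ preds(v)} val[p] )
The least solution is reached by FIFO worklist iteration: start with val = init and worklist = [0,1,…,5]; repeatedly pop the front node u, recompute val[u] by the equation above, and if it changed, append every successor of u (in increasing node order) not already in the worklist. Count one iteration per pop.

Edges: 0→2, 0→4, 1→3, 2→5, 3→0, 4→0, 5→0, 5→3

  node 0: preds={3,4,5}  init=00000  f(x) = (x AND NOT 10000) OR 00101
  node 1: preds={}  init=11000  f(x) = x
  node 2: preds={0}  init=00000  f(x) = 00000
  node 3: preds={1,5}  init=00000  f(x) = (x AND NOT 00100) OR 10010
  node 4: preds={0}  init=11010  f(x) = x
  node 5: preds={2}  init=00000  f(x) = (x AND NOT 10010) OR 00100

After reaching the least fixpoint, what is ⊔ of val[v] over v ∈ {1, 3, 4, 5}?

11111

Worklist (8 pops):
  #1 pop 0: in=11010 → 01111 (was 00000); enqueue []
  #2 pop 1: in=00000 → 11000 (no change)
  #3 pop 2: in=01111 → 00000 (no change)
  #4 pop 3: in=11000 → 11010 (was 00000); enqueue [0]
  #5 pop 4: in=01111 → 11111 (was 11010); enqueue []
  #6 pop 5: in=00000 → 00100 (was 00000); enqueue [3]
  #7 pop 0: in=11111 → 01111 (no change)
  #8 pop 3: in=11100 → 11010 (no change)

Fixpoint:
  val[0] = 01111
  val[1] = 11000
  val[2] = 00000
  val[3] = 11010
  val[4] = 11111
  val[5] = 00100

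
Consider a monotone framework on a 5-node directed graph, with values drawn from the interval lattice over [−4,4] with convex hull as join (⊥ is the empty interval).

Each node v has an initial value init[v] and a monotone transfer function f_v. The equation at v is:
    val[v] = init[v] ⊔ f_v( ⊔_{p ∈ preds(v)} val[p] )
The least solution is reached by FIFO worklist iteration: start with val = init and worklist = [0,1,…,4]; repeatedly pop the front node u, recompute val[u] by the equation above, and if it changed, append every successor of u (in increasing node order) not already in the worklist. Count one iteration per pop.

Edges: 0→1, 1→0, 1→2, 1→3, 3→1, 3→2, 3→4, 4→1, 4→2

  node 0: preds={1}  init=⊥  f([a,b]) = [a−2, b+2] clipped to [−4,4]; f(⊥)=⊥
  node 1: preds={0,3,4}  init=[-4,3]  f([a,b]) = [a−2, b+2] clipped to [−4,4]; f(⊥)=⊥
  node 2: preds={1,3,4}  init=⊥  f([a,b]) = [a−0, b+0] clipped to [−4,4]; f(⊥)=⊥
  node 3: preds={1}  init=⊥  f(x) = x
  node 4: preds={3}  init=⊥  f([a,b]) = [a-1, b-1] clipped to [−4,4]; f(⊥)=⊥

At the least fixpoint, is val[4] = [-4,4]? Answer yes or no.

Worklist (8 pops):
  #1 pop 0: in=[-4,3] → [-4,4] (was ⊥); enqueue []
  #2 pop 1: in=[-4,4] → [-4,4] (was [-4,3]); enqueue [0]
  #3 pop 2: in=[-4,4] → [-4,4] (was ⊥); enqueue []
  #4 pop 3: in=[-4,4] → [-4,4] (was ⊥); enqueue [1,2]
  #5 pop 4: in=[-4,4] → [-4,3] (was ⊥); enqueue []
  #6 pop 0: in=[-4,4] → [-4,4] (no change)
  #7 pop 1: in=[-4,4] → [-4,4] (no change)
  #8 pop 2: in=[-4,4] → [-4,4] (no change)

Fixpoint:
  val[0] = [-4,4]
  val[1] = [-4,4]
  val[2] = [-4,4]
  val[3] = [-4,4]
  val[4] = [-4,3]

no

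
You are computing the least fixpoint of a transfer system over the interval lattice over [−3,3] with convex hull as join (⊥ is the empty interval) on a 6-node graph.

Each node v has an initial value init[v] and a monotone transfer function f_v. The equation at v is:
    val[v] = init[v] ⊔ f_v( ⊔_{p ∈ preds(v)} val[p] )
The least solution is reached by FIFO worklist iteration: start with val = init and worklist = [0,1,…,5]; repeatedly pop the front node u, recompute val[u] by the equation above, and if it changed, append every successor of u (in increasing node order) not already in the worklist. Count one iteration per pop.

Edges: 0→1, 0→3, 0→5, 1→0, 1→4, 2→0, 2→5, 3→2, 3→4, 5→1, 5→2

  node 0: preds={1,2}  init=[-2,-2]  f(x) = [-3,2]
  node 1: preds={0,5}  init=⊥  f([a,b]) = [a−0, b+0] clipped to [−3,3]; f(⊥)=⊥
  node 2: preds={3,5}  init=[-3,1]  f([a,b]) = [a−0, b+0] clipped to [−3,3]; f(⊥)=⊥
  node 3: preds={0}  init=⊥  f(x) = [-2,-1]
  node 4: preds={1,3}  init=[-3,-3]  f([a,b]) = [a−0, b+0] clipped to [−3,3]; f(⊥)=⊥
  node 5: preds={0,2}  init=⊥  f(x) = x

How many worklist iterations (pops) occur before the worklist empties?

11

Iteration log — 11 steps:
  step 1. node 0  ⊔preds=[-3,1]  new=[-3,2]  old=[-2,-2]  +wl: 
  step 2. node 1  ⊔preds=[-3,2]  new=[-3,2]  old=⊥  +wl: 0
  step 3. node 2  ⊔preds=⊥  new=[-3,1]  stable
  step 4. node 3  ⊔preds=[-3,2]  new=[-2,-1]  old=⊥  +wl: 2
  step 5. node 4  ⊔preds=[-3,2]  new=[-3,2]  old=[-3,-3]  +wl: 
  step 6. node 5  ⊔preds=[-3,2]  new=[-3,2]  old=⊥  +wl: 1
  step 7. node 0  ⊔preds=[-3,2]  new=[-3,2]  stable
  step 8. node 2  ⊔preds=[-3,2]  new=[-3,2]  old=[-3,1]  +wl: 0,5
  step 9. node 1  ⊔preds=[-3,2]  new=[-3,2]  stable
  step 10. node 0  ⊔preds=[-3,2]  new=[-3,2]  stable
  step 11. node 5  ⊔preds=[-3,2]  new=[-3,2]  stable

Least fixpoint reached:
  node 0: [-3,2]
  node 1: [-3,2]
  node 2: [-3,2]
  node 3: [-2,-1]
  node 4: [-3,2]
  node 5: [-3,2]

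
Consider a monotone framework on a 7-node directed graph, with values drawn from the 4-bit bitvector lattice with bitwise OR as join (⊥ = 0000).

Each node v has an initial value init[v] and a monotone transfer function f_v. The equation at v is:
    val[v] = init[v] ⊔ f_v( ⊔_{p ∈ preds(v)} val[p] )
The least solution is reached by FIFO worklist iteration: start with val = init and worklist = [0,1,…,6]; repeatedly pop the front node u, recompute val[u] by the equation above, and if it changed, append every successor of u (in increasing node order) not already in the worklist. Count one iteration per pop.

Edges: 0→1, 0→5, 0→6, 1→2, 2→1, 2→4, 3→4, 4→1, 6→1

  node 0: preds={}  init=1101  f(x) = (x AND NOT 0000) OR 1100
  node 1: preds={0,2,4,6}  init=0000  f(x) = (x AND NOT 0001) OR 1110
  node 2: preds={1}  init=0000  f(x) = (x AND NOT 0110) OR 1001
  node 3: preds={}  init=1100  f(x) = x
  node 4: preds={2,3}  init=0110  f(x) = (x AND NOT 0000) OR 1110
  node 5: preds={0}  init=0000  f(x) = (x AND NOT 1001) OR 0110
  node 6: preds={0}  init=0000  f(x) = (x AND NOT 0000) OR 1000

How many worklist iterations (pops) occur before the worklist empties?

Worklist (8 pops):
  #1 pop 0: in=0000 → 1101 (no change)
  #2 pop 1: in=1111 → 1110 (was 0000); enqueue []
  #3 pop 2: in=1110 → 1001 (was 0000); enqueue [1]
  #4 pop 3: in=0000 → 1100 (no change)
  #5 pop 4: in=1101 → 1111 (was 0110); enqueue []
  #6 pop 5: in=1101 → 0110 (was 0000); enqueue []
  #7 pop 6: in=1101 → 1101 (was 0000); enqueue []
  #8 pop 1: in=1111 → 1110 (no change)

Fixpoint:
  val[0] = 1101
  val[1] = 1110
  val[2] = 1001
  val[3] = 1100
  val[4] = 1111
  val[5] = 0110
  val[6] = 1101

8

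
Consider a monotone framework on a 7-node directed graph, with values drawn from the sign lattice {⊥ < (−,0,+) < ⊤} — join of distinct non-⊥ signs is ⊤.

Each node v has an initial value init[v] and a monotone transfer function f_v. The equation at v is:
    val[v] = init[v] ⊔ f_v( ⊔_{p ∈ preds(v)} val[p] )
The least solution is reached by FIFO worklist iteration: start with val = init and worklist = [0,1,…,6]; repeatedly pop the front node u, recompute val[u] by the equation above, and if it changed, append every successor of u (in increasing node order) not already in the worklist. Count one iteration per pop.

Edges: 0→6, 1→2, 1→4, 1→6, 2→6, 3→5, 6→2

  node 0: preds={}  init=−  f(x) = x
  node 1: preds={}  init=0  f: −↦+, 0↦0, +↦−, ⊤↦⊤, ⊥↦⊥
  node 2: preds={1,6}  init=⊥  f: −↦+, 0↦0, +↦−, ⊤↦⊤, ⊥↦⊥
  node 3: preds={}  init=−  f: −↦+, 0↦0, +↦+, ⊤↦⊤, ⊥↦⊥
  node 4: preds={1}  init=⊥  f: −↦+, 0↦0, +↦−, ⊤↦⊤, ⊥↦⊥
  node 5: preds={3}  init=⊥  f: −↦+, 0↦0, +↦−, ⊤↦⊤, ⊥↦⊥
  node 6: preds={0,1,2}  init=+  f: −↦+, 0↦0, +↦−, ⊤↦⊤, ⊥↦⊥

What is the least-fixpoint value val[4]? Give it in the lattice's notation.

0

Trace (8 dequeues):
  [1] u=0 | in ⊥ | out − | ==
  [2] u=1 | in ⊥ | out 0 | ==
  [3] u=2 | in ⊤ | out ⊤ | prev ⊥ | push {}
  [4] u=3 | in ⊥ | out − | ==
  [5] u=4 | in 0 | out 0 | prev ⊥ | push {}
  [6] u=5 | in − | out + | prev ⊥ | push {}
  [7] u=6 | in ⊤ | out ⊤ | prev + | push {2}
  [8] u=2 | in ⊤ | out ⊤ | ==

Converged values:
  [0] −
  [1] 0
  [2] ⊤
  [3] −
  [4] 0
  [5] +
  [6] ⊤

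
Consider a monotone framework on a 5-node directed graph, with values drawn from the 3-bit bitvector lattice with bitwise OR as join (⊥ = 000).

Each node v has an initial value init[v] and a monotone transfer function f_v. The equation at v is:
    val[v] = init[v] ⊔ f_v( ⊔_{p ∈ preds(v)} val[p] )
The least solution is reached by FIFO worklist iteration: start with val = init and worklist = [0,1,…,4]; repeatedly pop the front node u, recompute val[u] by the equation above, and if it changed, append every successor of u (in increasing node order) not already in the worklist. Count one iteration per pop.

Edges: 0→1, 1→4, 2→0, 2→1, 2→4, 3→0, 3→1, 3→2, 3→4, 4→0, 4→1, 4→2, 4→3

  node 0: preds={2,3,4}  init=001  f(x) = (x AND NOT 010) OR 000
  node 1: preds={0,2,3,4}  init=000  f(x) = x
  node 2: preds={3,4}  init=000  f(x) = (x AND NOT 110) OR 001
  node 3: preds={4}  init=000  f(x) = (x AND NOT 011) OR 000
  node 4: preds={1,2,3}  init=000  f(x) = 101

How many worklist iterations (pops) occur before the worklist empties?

Iteration log — 13 steps:
  step 1. node 0  ⊔preds=000  new=001  stable
  step 2. node 1  ⊔preds=001  new=001  old=000  +wl: 
  step 3. node 2  ⊔preds=000  new=001  old=000  +wl: 0,1
  step 4. node 3  ⊔preds=000  new=000  stable
  step 5. node 4  ⊔preds=001  new=101  old=000  +wl: 2,3
  step 6. node 0  ⊔preds=101  new=101  old=001  +wl: 
  step 7. node 1  ⊔preds=101  new=101  old=001  +wl: 4
  step 8. node 2  ⊔preds=101  new=001  stable
  step 9. node 3  ⊔preds=101  new=100  old=000  +wl: 0,1,2
  step 10. node 4  ⊔preds=101  new=101  stable
  step 11. node 0  ⊔preds=101  new=101  stable
  step 12. node 1  ⊔preds=101  new=101  stable
  step 13. node 2  ⊔preds=101  new=001  stable

Least fixpoint reached:
  node 0: 101
  node 1: 101
  node 2: 001
  node 3: 100
  node 4: 101

13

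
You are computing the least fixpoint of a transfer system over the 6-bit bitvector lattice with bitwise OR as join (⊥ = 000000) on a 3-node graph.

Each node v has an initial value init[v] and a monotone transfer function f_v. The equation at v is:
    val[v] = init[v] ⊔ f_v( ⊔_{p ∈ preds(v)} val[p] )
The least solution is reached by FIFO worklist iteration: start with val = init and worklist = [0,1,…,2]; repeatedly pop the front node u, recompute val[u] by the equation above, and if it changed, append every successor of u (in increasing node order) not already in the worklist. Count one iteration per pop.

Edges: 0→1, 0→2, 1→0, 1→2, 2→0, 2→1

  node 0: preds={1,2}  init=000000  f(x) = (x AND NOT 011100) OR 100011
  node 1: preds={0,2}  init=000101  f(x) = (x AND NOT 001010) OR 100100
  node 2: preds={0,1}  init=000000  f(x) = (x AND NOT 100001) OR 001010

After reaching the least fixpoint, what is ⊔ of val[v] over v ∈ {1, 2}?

Trace (5 dequeues):
  [1] u=0 | in 000101 | out 100011 | prev 000000 | push {}
  [2] u=1 | in 100011 | out 100101 | prev 000101 | push {0}
  [3] u=2 | in 100111 | out 001110 | prev 000000 | push {1}
  [4] u=0 | in 101111 | out 100011 | ==
  [5] u=1 | in 101111 | out 100101 | ==

Converged values:
  [0] 100011
  [1] 100101
  [2] 001110

101111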